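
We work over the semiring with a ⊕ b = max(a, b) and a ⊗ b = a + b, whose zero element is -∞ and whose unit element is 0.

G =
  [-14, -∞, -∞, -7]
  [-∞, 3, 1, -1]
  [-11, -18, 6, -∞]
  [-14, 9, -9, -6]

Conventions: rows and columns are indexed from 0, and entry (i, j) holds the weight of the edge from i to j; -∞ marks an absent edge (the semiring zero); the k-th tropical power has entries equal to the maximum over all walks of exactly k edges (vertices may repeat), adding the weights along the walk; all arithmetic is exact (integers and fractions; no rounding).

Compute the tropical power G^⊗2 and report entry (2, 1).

G^⊗2:
  [-21, 2, -16, -13]
  [-10, 8, 7, 2]
  [-5, -12, 12, -18]
  [-20, 12, 10, 8]
Key observation: the optimum is the walk 2->2->1, with weight 6 + (-18) = -12.
Optimal value attained by: walk 2->2->1.
Answer: (G^⊗2)[2][1] = -12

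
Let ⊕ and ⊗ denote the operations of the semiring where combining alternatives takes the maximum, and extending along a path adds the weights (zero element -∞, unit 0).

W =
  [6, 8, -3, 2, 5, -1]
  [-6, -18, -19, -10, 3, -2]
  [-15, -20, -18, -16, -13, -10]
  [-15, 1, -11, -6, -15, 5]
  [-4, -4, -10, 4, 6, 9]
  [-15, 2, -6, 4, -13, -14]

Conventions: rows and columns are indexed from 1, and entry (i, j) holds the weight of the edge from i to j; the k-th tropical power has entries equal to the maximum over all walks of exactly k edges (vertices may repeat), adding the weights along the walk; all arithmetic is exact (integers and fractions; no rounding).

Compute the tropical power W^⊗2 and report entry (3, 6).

W^⊗2:
  [12, 14, 3, 9, 11, 14]
  [0, 2, -7, 7, 9, 12]
  [-9, -7, -16, -6, -7, -4]
  [-5, 7, -1, 9, 4, -1]
  [2, 11, 3, 13, 12, 15]
  [-4, 5, -7, -2, 5, 9]
Key observation: the optimum is the walk 3->5->6, with weight (-13) + 9 = -4.
Optimal value attained by: walk 3->5->6.
Answer: (W^⊗2)[3][6] = -4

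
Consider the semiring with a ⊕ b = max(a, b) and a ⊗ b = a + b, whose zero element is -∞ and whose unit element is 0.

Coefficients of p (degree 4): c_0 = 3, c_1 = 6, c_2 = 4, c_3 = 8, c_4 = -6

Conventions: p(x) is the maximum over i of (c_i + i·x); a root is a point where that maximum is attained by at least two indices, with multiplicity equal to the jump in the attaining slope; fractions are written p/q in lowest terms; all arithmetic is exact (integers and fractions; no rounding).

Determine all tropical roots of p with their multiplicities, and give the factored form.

hull edge (i=0, c=3) to (i=1, c=6): slope 3, span 1
hull edge (i=1, c=6) to (i=3, c=8): slope 1, span 2
hull edge (i=3, c=8) to (i=4, c=-6): slope -14, span 1
Factored form: p(x) = -6 ⊗ (x ⊕ (-3)) ⊗ (x ⊕ (-1)) ⊗ (x ⊕ (-1)) ⊗ (x ⊕ 14)
Answer: roots = -3 (mult 1), -1 (mult 2), 14 (mult 1)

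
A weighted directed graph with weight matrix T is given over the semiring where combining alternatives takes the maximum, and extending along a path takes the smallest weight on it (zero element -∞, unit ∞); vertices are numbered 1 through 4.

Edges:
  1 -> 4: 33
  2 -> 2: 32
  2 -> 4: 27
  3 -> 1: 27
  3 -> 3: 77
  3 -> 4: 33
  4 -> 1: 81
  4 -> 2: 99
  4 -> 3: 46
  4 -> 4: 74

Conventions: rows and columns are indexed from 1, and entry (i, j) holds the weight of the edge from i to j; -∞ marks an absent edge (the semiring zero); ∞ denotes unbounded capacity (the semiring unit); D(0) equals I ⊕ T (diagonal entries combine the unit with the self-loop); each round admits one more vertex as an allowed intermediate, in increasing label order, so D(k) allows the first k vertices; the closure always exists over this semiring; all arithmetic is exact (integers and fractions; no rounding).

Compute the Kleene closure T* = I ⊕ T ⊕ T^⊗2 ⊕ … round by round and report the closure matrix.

D(0):
  [∞, -∞, -∞, 33]
  [-∞, ∞, -∞, 27]
  [27, -∞, ∞, 33]
  [81, 99, 46, ∞]
D(1):
  [∞, -∞, -∞, 33]
  [-∞, ∞, -∞, 27]
  [27, -∞, ∞, 33]
  [81, 99, 46, ∞]
D(2):
  [∞, -∞, -∞, 33]
  [-∞, ∞, -∞, 27]
  [27, -∞, ∞, 33]
  [81, 99, 46, ∞]
D(3):
  [∞, -∞, -∞, 33]
  [-∞, ∞, -∞, 27]
  [27, -∞, ∞, 33]
  [81, 99, 46, ∞]
D(4):
  [∞, 33, 33, 33]
  [27, ∞, 27, 27]
  [33, 33, ∞, 33]
  [81, 99, 46, ∞]
Answer: T* = [[∞, 33, 33, 33], [27, ∞, 27, 27], [33, 33, ∞, 33], [81, 99, 46, ∞]]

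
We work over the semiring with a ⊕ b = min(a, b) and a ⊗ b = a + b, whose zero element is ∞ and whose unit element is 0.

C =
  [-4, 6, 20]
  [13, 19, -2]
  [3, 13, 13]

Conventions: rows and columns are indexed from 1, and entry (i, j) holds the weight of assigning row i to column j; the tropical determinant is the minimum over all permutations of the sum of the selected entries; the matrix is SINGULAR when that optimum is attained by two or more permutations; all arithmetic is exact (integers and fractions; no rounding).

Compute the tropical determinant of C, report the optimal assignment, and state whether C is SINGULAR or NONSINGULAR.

σ = (1, 2, 3): (-4) + 19 + 13 = 28
σ = (1, 3, 2): (-4) + (-2) + 13 = 7
σ = (2, 1, 3): 6 + 13 + 13 = 32
σ = (2, 3, 1): 6 + (-2) + 3 = 7
σ = (3, 1, 2): 20 + 13 + 13 = 46
σ = (3, 2, 1): 20 + 19 + 3 = 42
Optimal value attained by: σ = (1, 3, 2).
Answer: det⊕(C) = 7; verdict: SINGULAR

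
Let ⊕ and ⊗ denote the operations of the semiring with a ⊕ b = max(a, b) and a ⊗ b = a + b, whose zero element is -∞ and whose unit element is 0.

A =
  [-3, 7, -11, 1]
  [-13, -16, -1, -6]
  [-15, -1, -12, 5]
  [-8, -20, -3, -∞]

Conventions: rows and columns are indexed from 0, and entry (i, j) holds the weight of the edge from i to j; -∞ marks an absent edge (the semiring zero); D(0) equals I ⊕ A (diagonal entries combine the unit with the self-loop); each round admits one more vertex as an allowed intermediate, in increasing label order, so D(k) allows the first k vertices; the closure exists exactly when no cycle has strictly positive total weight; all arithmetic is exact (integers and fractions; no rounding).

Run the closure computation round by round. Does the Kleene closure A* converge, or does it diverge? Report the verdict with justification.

D(0):
  [0, 7, -11, 1]
  [-13, 0, -1, -6]
  [-15, -1, 0, 5]
  [-8, -20, -3, 0]
D(1):
  [0, 7, -11, 1]
  [-13, 0, -1, -6]
  [-15, -1, 0, 5]
  [-8, -1, -3, 0]
D(2):
  [0, 7, 6, 1]
  [-13, 0, -1, -6]
  [-14, -1, 0, 5]
  [-8, -1, -2, 0]
Detection: at round 3, diagonal entry (3, 3) turns strictly positive.
Key observation: the cycle 3->0->1->2->3 has total weight (-8) + 7 + (-1) + 5, which is strictly positive.
Answer: DIVERGES — positive cycle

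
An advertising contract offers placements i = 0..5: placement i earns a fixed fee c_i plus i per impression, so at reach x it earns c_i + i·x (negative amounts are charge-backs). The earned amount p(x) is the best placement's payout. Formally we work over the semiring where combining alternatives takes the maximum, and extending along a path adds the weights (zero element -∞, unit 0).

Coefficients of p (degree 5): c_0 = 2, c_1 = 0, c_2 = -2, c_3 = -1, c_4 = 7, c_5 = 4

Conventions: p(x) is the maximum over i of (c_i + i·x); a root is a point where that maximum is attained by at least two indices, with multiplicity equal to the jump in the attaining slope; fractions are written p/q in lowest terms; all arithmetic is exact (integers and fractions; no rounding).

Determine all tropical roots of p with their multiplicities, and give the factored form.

hull edge (i=0, c=2) to (i=4, c=7): slope 5/4, span 4
hull edge (i=4, c=7) to (i=5, c=4): slope -3, span 1
Factored form: p(x) = 4 ⊗ (x ⊕ (-5/4)) ⊗ (x ⊕ (-5/4)) ⊗ (x ⊕ (-5/4)) ⊗ (x ⊕ (-5/4)) ⊗ (x ⊕ 3)
Answer: roots = -5/4 (mult 4), 3 (mult 1)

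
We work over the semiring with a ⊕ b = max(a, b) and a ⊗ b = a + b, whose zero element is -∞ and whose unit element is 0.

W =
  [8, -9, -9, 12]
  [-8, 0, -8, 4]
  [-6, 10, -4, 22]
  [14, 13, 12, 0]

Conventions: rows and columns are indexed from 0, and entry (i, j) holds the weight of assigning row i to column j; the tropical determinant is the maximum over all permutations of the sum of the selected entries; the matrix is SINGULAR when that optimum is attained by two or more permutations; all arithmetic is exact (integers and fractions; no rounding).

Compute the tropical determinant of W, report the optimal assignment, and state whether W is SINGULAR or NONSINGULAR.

σ = (0, 1, 2, 3): 8 + 0 + (-4) + 0 = 4
σ = (0, 1, 3, 2): 8 + 0 + 22 + 12 = 42
σ = (0, 2, 1, 3): 8 + (-8) + 10 + 0 = 10
σ = (0, 2, 3, 1): 8 + (-8) + 22 + 13 = 35
σ = (0, 3, 1, 2): 8 + 4 + 10 + 12 = 34
σ = (0, 3, 2, 1): 8 + 4 + (-4) + 13 = 21
σ = (1, 0, 2, 3): (-9) + (-8) + (-4) + 0 = -21
σ = (1, 0, 3, 2): (-9) + (-8) + 22 + 12 = 17
σ = (1, 2, 0, 3): (-9) + (-8) + (-6) + 0 = -23
σ = (1, 2, 3, 0): (-9) + (-8) + 22 + 14 = 19
σ = (1, 3, 0, 2): (-9) + 4 + (-6) + 12 = 1
σ = (1, 3, 2, 0): (-9) + 4 + (-4) + 14 = 5
σ = (2, 0, 1, 3): (-9) + (-8) + 10 + 0 = -7
σ = (2, 0, 3, 1): (-9) + (-8) + 22 + 13 = 18
σ = (2, 1, 0, 3): (-9) + 0 + (-6) + 0 = -15
σ = (2, 1, 3, 0): (-9) + 0 + 22 + 14 = 27
σ = (2, 3, 0, 1): (-9) + 4 + (-6) + 13 = 2
σ = (2, 3, 1, 0): (-9) + 4 + 10 + 14 = 19
σ = (3, 0, 1, 2): 12 + (-8) + 10 + 12 = 26
σ = (3, 0, 2, 1): 12 + (-8) + (-4) + 13 = 13
σ = (3, 1, 0, 2): 12 + 0 + (-6) + 12 = 18
σ = (3, 1, 2, 0): 12 + 0 + (-4) + 14 = 22
σ = (3, 2, 0, 1): 12 + (-8) + (-6) + 13 = 11
σ = (3, 2, 1, 0): 12 + (-8) + 10 + 14 = 28
Optimal value attained by: σ = (0, 1, 3, 2).
Answer: det⊕(W) = 42; verdict: NONSINGULAR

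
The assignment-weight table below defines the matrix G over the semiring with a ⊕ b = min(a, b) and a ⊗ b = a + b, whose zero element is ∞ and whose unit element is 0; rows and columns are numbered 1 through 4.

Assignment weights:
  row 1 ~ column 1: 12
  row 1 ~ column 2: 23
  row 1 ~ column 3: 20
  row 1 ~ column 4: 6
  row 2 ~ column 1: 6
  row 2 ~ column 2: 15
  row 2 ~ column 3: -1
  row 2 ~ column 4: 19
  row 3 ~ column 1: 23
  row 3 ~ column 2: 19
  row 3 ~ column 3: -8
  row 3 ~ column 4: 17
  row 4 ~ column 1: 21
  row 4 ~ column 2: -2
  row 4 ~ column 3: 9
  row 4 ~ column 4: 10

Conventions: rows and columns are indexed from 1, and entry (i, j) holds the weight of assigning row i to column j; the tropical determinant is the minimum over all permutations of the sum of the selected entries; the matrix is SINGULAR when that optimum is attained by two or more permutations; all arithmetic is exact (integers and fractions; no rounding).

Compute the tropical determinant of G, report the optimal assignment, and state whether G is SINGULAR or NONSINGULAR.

σ = (1, 2, 3, 4): 12 + 15 + (-8) + 10 = 29
σ = (1, 2, 4, 3): 12 + 15 + 17 + 9 = 53
σ = (1, 3, 2, 4): 12 + (-1) + 19 + 10 = 40
σ = (1, 3, 4, 2): 12 + (-1) + 17 + (-2) = 26
σ = (1, 4, 2, 3): 12 + 19 + 19 + 9 = 59
σ = (1, 4, 3, 2): 12 + 19 + (-8) + (-2) = 21
σ = (2, 1, 3, 4): 23 + 6 + (-8) + 10 = 31
σ = (2, 1, 4, 3): 23 + 6 + 17 + 9 = 55
σ = (2, 3, 1, 4): 23 + (-1) + 23 + 10 = 55
σ = (2, 3, 4, 1): 23 + (-1) + 17 + 21 = 60
σ = (2, 4, 1, 3): 23 + 19 + 23 + 9 = 74
σ = (2, 4, 3, 1): 23 + 19 + (-8) + 21 = 55
σ = (3, 1, 2, 4): 20 + 6 + 19 + 10 = 55
σ = (3, 1, 4, 2): 20 + 6 + 17 + (-2) = 41
σ = (3, 2, 1, 4): 20 + 15 + 23 + 10 = 68
σ = (3, 2, 4, 1): 20 + 15 + 17 + 21 = 73
σ = (3, 4, 1, 2): 20 + 19 + 23 + (-2) = 60
σ = (3, 4, 2, 1): 20 + 19 + 19 + 21 = 79
σ = (4, 1, 2, 3): 6 + 6 + 19 + 9 = 40
σ = (4, 1, 3, 2): 6 + 6 + (-8) + (-2) = 2
σ = (4, 2, 1, 3): 6 + 15 + 23 + 9 = 53
σ = (4, 2, 3, 1): 6 + 15 + (-8) + 21 = 34
σ = (4, 3, 1, 2): 6 + (-1) + 23 + (-2) = 26
σ = (4, 3, 2, 1): 6 + (-1) + 19 + 21 = 45
Optimal value attained by: σ = (4, 1, 3, 2).
Answer: det⊕(G) = 2; verdict: NONSINGULAR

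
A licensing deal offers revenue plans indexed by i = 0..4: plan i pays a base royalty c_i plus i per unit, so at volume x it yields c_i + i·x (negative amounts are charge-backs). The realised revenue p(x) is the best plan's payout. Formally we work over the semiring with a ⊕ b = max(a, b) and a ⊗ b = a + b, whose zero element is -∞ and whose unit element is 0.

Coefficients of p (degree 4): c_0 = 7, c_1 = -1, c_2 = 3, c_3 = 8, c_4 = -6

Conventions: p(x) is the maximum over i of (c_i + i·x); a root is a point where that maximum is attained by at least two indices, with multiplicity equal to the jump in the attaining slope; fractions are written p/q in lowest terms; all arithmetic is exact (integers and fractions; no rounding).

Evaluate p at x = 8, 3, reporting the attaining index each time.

p(8) = max(7+0·8=7, -1+1·8=7, 3+2·8=19, 8+3·8=32, -6+4·8=26) = 32 (attained by i=3)
p(3) = max(7+0·3=7, -1+1·3=2, 3+2·3=9, 8+3·3=17, -6+4·3=6) = 17 (attained by i=3)
Answer: p(8) = 32; p(3) = 17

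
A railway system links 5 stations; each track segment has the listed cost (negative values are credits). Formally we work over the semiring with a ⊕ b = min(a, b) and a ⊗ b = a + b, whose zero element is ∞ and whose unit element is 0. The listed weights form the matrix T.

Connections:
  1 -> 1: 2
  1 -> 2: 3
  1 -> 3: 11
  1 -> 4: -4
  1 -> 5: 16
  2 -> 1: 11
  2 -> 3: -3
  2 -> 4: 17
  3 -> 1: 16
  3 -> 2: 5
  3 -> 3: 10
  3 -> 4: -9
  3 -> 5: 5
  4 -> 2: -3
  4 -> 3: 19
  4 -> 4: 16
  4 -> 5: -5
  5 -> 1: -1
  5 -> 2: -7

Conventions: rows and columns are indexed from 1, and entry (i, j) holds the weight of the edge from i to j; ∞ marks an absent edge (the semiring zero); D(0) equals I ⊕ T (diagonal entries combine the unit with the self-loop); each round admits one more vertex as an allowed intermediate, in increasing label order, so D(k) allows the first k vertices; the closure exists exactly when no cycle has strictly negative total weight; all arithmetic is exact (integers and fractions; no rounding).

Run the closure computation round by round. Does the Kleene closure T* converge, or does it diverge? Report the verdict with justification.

D(0):
  [0, 3, 11, -4, 16]
  [11, 0, -3, 17, ∞]
  [16, 5, 0, -9, 5]
  [∞, -3, 19, 0, -5]
  [-1, -7, ∞, ∞, 0]
D(1):
  [0, 3, 11, -4, 16]
  [11, 0, -3, 7, 27]
  [16, 5, 0, -9, 5]
  [∞, -3, 19, 0, -5]
  [-1, -7, 10, -5, 0]
D(2):
  [0, 3, 0, -4, 16]
  [11, 0, -3, 7, 27]
  [16, 5, 0, -9, 5]
  [8, -3, -6, 0, -5]
  [-1, -7, -10, -5, 0]
Detection: at round 3, diagonal entry (4, 4) turns strictly negative.
Key observation: the cycle 4->2->3->4 has total weight (-3) + (-3) + (-9), which is strictly negative.
Answer: DIVERGES — negative cycle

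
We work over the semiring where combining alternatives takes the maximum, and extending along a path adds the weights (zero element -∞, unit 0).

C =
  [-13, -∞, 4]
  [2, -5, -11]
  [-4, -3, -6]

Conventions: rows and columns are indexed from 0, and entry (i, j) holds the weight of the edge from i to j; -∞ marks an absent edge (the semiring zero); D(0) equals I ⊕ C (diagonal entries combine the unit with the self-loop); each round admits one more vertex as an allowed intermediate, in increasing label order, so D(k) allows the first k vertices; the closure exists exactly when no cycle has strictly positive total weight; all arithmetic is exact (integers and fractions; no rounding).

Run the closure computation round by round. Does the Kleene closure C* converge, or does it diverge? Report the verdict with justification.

D(0):
  [0, -∞, 4]
  [2, 0, -11]
  [-4, -3, 0]
D(1):
  [0, -∞, 4]
  [2, 0, 6]
  [-4, -3, 0]
Detection: at round 2, diagonal entry (2, 2) turns strictly positive.
Key observation: the cycle 2->1->0->2 has total weight (-3) + 2 + 4, which is strictly positive.
Answer: DIVERGES — positive cycle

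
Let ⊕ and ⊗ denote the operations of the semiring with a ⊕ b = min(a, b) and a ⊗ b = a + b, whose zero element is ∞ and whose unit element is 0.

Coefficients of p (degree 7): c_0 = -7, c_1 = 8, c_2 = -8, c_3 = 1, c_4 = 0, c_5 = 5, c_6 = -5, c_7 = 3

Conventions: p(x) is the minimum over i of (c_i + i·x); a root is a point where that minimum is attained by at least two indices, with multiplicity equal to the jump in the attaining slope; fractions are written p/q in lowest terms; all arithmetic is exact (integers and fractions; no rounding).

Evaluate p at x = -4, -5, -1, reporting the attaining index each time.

p(-4) = min(-7+0·(-4)=-7, 8+1·(-4)=4, -8+2·(-4)=-16, 1+3·(-4)=-11, 0+4·(-4)=-16, 5+5·(-4)=-15, -5+6·(-4)=-29, 3+7·(-4)=-25) = -29 (attained by i=6)
p(-5) = min(-7+0·(-5)=-7, 8+1·(-5)=3, -8+2·(-5)=-18, 1+3·(-5)=-14, 0+4·(-5)=-20, 5+5·(-5)=-20, -5+6·(-5)=-35, 3+7·(-5)=-32) = -35 (attained by i=6)
p(-1) = min(-7+0·(-1)=-7, 8+1·(-1)=7, -8+2·(-1)=-10, 1+3·(-1)=-2, 0+4·(-1)=-4, 5+5·(-1)=0, -5+6·(-1)=-11, 3+7·(-1)=-4) = -11 (attained by i=6)
Answer: p(-4) = -29; p(-5) = -35; p(-1) = -11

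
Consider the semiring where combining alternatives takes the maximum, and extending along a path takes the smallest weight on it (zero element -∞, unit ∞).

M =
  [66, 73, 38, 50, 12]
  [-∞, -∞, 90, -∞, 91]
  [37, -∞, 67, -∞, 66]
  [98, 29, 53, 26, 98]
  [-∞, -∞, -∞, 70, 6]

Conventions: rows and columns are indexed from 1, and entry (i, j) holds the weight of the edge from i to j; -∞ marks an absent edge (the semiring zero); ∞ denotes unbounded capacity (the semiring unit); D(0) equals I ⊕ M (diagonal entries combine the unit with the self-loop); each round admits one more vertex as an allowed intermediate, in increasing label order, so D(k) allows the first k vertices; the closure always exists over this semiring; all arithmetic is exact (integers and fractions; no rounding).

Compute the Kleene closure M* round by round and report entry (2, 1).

D(0):
  [∞, 73, 38, 50, 12]
  [-∞, ∞, 90, -∞, 91]
  [37, -∞, ∞, -∞, 66]
  [98, 29, 53, ∞, 98]
  [-∞, -∞, -∞, 70, ∞]
D(1):
  [∞, 73, 38, 50, 12]
  [-∞, ∞, 90, -∞, 91]
  [37, 37, ∞, 37, 66]
  [98, 73, 53, ∞, 98]
  [-∞, -∞, -∞, 70, ∞]
D(2):
  [∞, 73, 73, 50, 73]
  [-∞, ∞, 90, -∞, 91]
  [37, 37, ∞, 37, 66]
  [98, 73, 73, ∞, 98]
  [-∞, -∞, -∞, 70, ∞]
D(3):
  [∞, 73, 73, 50, 73]
  [37, ∞, 90, 37, 91]
  [37, 37, ∞, 37, 66]
  [98, 73, 73, ∞, 98]
  [-∞, -∞, -∞, 70, ∞]
D(4):
  [∞, 73, 73, 50, 73]
  [37, ∞, 90, 37, 91]
  [37, 37, ∞, 37, 66]
  [98, 73, 73, ∞, 98]
  [70, 70, 70, 70, ∞]
D(5):
  [∞, 73, 73, 70, 73]
  [70, ∞, 90, 70, 91]
  [66, 66, ∞, 66, 66]
  [98, 73, 73, ∞, 98]
  [70, 70, 70, 70, ∞]
Answer: M*[2][1] = 70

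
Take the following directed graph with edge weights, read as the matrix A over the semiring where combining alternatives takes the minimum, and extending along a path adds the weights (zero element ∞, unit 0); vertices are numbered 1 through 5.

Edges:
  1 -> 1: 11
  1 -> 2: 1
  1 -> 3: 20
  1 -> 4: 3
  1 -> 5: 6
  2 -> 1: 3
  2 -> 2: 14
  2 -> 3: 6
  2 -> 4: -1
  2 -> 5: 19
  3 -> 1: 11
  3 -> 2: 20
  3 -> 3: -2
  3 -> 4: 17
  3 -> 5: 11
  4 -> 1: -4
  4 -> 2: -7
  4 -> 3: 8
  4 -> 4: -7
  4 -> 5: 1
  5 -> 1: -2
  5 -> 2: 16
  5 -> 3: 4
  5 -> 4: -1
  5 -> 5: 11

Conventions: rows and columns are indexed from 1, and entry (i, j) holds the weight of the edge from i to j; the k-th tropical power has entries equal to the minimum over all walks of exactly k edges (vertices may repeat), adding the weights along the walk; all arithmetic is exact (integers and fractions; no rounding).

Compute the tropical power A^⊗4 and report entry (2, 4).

A^⊗2:
  [-1, -4, 7, -4, 4]
  [-5, -8, 4, -8, 0]
  [9, 10, -4, 10, 9]
  [-11, -14, -1, -14, -6]
  [-5, -8, 2, -8, 0]
A^⊗3:
  [-8, -11, 2, -11, -3]
  [-12, -15, -2, -15, -7]
  [6, 3, -6, 3, 7]
  [-18, -21, -8, -21, -13]
  [-12, -15, -2, -15, -7]
A^⊗4:
  [-15, -18, -5, -18, -10]
  [-19, -22, -9, -22, -14]
  [-1, -4, -8, -4, 4]
  [-25, -28, -15, -28, -20]
  [-19, -22, -9, -22, -14]
Key observation: the optimum is the walk 2->4->4->4->4, with weight (-1) + (-7) + (-7) + (-7) = -22.
Optimal value attained by: walk 2->4->4->4->4.
Answer: (A^⊗4)[2][4] = -22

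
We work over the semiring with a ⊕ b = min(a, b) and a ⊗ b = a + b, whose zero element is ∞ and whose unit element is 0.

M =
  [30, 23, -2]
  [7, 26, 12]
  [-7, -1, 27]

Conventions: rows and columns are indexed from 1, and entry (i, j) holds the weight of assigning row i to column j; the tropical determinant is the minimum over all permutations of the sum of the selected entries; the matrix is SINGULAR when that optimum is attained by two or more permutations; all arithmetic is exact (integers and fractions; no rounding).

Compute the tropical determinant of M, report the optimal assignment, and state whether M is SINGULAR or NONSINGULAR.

σ = (1, 2, 3): 30 + 26 + 27 = 83
σ = (1, 3, 2): 30 + 12 + (-1) = 41
σ = (2, 1, 3): 23 + 7 + 27 = 57
σ = (2, 3, 1): 23 + 12 + (-7) = 28
σ = (3, 1, 2): (-2) + 7 + (-1) = 4
σ = (3, 2, 1): (-2) + 26 + (-7) = 17
Optimal value attained by: σ = (3, 1, 2).
Answer: det⊕(M) = 4; verdict: NONSINGULAR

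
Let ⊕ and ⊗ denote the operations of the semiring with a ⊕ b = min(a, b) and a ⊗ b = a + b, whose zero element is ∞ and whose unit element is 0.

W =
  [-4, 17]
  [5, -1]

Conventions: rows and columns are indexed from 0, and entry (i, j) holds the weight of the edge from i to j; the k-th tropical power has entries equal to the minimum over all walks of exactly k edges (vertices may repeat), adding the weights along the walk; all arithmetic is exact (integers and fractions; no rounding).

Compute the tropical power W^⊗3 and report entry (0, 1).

W^⊗2:
  [-8, 13]
  [1, -2]
W^⊗3:
  [-12, 9]
  [-3, -3]
Key observation: the optimum is the walk 0->0->0->1, with weight (-4) + (-4) + 17 = 9.
Optimal value attained by: walk 0->0->0->1.
Answer: (W^⊗3)[0][1] = 9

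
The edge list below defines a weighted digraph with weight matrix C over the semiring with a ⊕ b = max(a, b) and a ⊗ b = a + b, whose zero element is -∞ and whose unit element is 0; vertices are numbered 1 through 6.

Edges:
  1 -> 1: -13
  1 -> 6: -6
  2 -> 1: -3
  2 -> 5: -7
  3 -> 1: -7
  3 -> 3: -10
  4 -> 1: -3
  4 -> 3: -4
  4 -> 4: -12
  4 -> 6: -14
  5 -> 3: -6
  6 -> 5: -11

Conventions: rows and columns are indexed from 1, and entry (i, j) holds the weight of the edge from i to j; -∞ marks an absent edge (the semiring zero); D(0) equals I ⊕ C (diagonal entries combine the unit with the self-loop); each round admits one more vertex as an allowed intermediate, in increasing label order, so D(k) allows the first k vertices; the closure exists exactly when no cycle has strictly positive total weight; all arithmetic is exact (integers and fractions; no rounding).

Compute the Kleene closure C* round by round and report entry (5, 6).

D(0):
  [0, -∞, -∞, -∞, -∞, -6]
  [-3, 0, -∞, -∞, -7, -∞]
  [-7, -∞, 0, -∞, -∞, -∞]
  [-3, -∞, -4, 0, -∞, -14]
  [-∞, -∞, -6, -∞, 0, -∞]
  [-∞, -∞, -∞, -∞, -11, 0]
D(1):
  [0, -∞, -∞, -∞, -∞, -6]
  [-3, 0, -∞, -∞, -7, -9]
  [-7, -∞, 0, -∞, -∞, -13]
  [-3, -∞, -4, 0, -∞, -9]
  [-∞, -∞, -6, -∞, 0, -∞]
  [-∞, -∞, -∞, -∞, -11, 0]
D(2):
  [0, -∞, -∞, -∞, -∞, -6]
  [-3, 0, -∞, -∞, -7, -9]
  [-7, -∞, 0, -∞, -∞, -13]
  [-3, -∞, -4, 0, -∞, -9]
  [-∞, -∞, -6, -∞, 0, -∞]
  [-∞, -∞, -∞, -∞, -11, 0]
D(3):
  [0, -∞, -∞, -∞, -∞, -6]
  [-3, 0, -∞, -∞, -7, -9]
  [-7, -∞, 0, -∞, -∞, -13]
  [-3, -∞, -4, 0, -∞, -9]
  [-13, -∞, -6, -∞, 0, -19]
  [-∞, -∞, -∞, -∞, -11, 0]
D(4):
  [0, -∞, -∞, -∞, -∞, -6]
  [-3, 0, -∞, -∞, -7, -9]
  [-7, -∞, 0, -∞, -∞, -13]
  [-3, -∞, -4, 0, -∞, -9]
  [-13, -∞, -6, -∞, 0, -19]
  [-∞, -∞, -∞, -∞, -11, 0]
D(5):
  [0, -∞, -∞, -∞, -∞, -6]
  [-3, 0, -13, -∞, -7, -9]
  [-7, -∞, 0, -∞, -∞, -13]
  [-3, -∞, -4, 0, -∞, -9]
  [-13, -∞, -6, -∞, 0, -19]
  [-24, -∞, -17, -∞, -11, 0]
D(6):
  [0, -∞, -23, -∞, -17, -6]
  [-3, 0, -13, -∞, -7, -9]
  [-7, -∞, 0, -∞, -24, -13]
  [-3, -∞, -4, 0, -20, -9]
  [-13, -∞, -6, -∞, 0, -19]
  [-24, -∞, -17, -∞, -11, 0]
Answer: C*[5][6] = -19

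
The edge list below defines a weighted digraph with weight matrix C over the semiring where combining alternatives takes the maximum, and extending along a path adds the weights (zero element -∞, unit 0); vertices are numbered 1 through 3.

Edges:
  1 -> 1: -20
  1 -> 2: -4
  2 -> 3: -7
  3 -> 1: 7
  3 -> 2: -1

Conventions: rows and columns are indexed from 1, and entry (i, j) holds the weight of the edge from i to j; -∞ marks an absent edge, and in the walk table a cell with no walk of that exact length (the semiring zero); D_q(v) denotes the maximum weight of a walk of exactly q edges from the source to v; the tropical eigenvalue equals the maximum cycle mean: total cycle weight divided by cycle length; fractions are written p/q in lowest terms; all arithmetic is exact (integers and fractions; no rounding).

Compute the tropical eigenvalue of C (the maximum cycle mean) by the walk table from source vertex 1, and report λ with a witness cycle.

q=0: [0, -∞, -∞]
q=1: [-20, -4, -∞]
q=2: [-40, -24, -11]
q=3: [-4, -12, -31]
Optimal cycle mean attained by: cycle 1->2->3->1, total (-4) + (-7) + 7, length 3.
Answer: λ = -4/3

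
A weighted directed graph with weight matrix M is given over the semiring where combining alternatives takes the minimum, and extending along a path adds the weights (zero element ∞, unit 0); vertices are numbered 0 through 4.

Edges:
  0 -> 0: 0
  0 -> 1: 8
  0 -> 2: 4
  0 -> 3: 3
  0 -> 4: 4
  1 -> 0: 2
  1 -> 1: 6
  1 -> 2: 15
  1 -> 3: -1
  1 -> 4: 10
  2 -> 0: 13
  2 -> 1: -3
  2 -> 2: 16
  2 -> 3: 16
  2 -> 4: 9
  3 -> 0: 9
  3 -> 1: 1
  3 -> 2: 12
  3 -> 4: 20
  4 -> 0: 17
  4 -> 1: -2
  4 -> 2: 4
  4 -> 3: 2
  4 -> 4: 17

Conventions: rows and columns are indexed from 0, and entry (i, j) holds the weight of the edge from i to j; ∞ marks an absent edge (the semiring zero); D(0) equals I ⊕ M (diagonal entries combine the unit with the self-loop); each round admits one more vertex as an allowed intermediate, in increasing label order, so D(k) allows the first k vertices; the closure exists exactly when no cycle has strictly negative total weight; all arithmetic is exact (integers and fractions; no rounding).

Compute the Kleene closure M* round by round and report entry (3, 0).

D(0):
  [0, 8, 4, 3, 4]
  [2, 0, 15, -1, 10]
  [13, -3, 0, 16, 9]
  [9, 1, 12, 0, 20]
  [17, -2, 4, 2, 0]
D(1):
  [0, 8, 4, 3, 4]
  [2, 0, 6, -1, 6]
  [13, -3, 0, 16, 9]
  [9, 1, 12, 0, 13]
  [17, -2, 4, 2, 0]
D(2):
  [0, 8, 4, 3, 4]
  [2, 0, 6, -1, 6]
  [-1, -3, 0, -4, 3]
  [3, 1, 7, 0, 7]
  [0, -2, 4, -3, 0]
D(3):
  [0, 1, 4, 0, 4]
  [2, 0, 6, -1, 6]
  [-1, -3, 0, -4, 3]
  [3, 1, 7, 0, 7]
  [0, -2, 4, -3, 0]
D(4):
  [0, 1, 4, 0, 4]
  [2, 0, 6, -1, 6]
  [-1, -3, 0, -4, 3]
  [3, 1, 7, 0, 7]
  [0, -2, 4, -3, 0]
D(5):
  [0, 1, 4, 0, 4]
  [2, 0, 6, -1, 6]
  [-1, -3, 0, -4, 3]
  [3, 1, 7, 0, 7]
  [0, -2, 4, -3, 0]
Answer: M*[3][0] = 3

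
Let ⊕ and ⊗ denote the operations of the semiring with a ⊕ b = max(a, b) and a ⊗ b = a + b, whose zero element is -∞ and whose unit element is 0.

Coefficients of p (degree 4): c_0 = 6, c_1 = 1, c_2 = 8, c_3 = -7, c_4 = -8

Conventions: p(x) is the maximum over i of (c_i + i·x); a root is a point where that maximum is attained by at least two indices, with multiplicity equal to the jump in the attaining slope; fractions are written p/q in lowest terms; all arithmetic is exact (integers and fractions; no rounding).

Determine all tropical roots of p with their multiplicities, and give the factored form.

hull edge (i=0, c=6) to (i=2, c=8): slope 1, span 2
hull edge (i=2, c=8) to (i=4, c=-8): slope -8, span 2
Factored form: p(x) = -8 ⊗ (x ⊕ (-1)) ⊗ (x ⊕ (-1)) ⊗ (x ⊕ 8) ⊗ (x ⊕ 8)
Answer: roots = -1 (mult 2), 8 (mult 2)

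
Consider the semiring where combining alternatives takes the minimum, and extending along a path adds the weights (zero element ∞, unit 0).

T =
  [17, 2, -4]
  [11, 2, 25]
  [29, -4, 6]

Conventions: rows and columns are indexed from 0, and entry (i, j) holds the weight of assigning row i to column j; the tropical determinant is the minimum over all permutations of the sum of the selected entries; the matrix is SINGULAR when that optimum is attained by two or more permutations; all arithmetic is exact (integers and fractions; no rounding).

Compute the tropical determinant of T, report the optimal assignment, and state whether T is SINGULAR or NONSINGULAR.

σ = (0, 1, 2): 17 + 2 + 6 = 25
σ = (0, 2, 1): 17 + 25 + (-4) = 38
σ = (1, 0, 2): 2 + 11 + 6 = 19
σ = (1, 2, 0): 2 + 25 + 29 = 56
σ = (2, 0, 1): (-4) + 11 + (-4) = 3
σ = (2, 1, 0): (-4) + 2 + 29 = 27
Optimal value attained by: σ = (2, 0, 1).
Answer: det⊕(T) = 3; verdict: NONSINGULAR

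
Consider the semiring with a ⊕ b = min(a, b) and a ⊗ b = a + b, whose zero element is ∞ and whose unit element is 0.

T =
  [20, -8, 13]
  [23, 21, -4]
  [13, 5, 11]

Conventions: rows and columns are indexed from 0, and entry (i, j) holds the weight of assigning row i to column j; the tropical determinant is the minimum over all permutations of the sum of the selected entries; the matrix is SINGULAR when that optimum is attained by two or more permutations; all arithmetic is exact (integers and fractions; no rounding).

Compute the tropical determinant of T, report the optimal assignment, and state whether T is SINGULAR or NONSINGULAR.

σ = (0, 1, 2): 20 + 21 + 11 = 52
σ = (0, 2, 1): 20 + (-4) + 5 = 21
σ = (1, 0, 2): (-8) + 23 + 11 = 26
σ = (1, 2, 0): (-8) + (-4) + 13 = 1
σ = (2, 0, 1): 13 + 23 + 5 = 41
σ = (2, 1, 0): 13 + 21 + 13 = 47
Optimal value attained by: σ = (1, 2, 0).
Answer: det⊕(T) = 1; verdict: NONSINGULAR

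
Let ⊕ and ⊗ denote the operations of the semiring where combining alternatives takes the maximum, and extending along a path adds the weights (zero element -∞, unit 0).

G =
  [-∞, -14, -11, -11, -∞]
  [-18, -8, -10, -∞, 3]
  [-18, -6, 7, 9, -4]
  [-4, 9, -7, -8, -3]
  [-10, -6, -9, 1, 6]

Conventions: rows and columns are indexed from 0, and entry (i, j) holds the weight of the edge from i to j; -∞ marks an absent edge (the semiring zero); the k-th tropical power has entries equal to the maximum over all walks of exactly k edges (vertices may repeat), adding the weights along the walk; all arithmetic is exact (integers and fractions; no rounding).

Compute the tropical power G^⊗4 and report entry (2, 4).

G^⊗2:
  [-15, -2, -4, -2, -11]
  [-7, -3, -3, 4, 9]
  [5, 18, 14, 16, 6]
  [-9, 1, 0, 2, 12]
  [-3, 10, -2, 7, 12]
G^⊗3:
  [-6, 7, 3, 5, 1]
  [0, 13, 4, 10, 15]
  [12, 25, 21, 23, 21]
  [2, 11, 7, 13, 18]
  [3, 16, 5, 13, 18]
G^⊗4:
  [1, 14, 10, 12, 10]
  [6, 19, 11, 16, 21]
  [19, 32, 28, 30, 28]
  [9, 22, 14, 19, 24]
  [9, 22, 12, 19, 24]
Key observation: the optimum is the walk 2->2->3->1->4, with weight 7 + 9 + 9 + 3 = 28.
Optimal value attained by: walk 2->2->3->1->4.
Answer: (G^⊗4)[2][4] = 28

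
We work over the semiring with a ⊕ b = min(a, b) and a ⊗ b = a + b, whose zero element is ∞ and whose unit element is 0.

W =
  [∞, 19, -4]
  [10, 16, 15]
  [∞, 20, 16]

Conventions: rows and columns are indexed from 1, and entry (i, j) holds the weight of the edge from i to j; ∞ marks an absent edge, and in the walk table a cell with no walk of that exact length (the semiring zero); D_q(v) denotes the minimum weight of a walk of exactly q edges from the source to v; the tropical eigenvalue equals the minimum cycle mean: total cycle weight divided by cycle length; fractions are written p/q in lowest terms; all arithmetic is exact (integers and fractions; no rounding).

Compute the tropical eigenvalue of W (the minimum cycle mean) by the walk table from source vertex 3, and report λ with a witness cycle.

q=0: [∞, ∞, 0]
q=1: [∞, 20, 16]
q=2: [30, 36, 32]
q=3: [46, 49, 26]
Optimal cycle mean attained by: cycle 1->3->2->1, total (-4) + 20 + 10, length 3.
Answer: λ = 26/3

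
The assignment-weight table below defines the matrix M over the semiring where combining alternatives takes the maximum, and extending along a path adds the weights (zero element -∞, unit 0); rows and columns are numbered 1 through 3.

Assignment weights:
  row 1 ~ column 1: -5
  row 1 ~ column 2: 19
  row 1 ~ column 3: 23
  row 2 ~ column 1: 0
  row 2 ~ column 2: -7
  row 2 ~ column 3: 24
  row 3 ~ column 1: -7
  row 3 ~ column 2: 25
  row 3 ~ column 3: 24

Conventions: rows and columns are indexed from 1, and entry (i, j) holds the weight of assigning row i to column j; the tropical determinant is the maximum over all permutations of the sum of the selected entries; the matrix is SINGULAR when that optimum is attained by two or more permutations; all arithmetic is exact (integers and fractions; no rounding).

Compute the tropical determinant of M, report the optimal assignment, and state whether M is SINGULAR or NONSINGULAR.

σ = (1, 2, 3): (-5) + (-7) + 24 = 12
σ = (1, 3, 2): (-5) + 24 + 25 = 44
σ = (2, 1, 3): 19 + 0 + 24 = 43
σ = (2, 3, 1): 19 + 24 + (-7) = 36
σ = (3, 1, 2): 23 + 0 + 25 = 48
σ = (3, 2, 1): 23 + (-7) + (-7) = 9
Optimal value attained by: σ = (3, 1, 2).
Answer: det⊕(M) = 48; verdict: NONSINGULAR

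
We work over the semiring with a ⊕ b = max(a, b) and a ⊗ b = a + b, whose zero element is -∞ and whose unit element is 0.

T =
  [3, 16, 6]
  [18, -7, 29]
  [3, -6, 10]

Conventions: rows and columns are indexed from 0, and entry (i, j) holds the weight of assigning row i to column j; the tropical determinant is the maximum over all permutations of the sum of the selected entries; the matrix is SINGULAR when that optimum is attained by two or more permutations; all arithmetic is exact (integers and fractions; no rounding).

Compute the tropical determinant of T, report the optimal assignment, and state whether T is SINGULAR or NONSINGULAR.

σ = (0, 1, 2): 3 + (-7) + 10 = 6
σ = (0, 2, 1): 3 + 29 + (-6) = 26
σ = (1, 0, 2): 16 + 18 + 10 = 44
σ = (1, 2, 0): 16 + 29 + 3 = 48
σ = (2, 0, 1): 6 + 18 + (-6) = 18
σ = (2, 1, 0): 6 + (-7) + 3 = 2
Optimal value attained by: σ = (1, 2, 0).
Answer: det⊕(T) = 48; verdict: NONSINGULAR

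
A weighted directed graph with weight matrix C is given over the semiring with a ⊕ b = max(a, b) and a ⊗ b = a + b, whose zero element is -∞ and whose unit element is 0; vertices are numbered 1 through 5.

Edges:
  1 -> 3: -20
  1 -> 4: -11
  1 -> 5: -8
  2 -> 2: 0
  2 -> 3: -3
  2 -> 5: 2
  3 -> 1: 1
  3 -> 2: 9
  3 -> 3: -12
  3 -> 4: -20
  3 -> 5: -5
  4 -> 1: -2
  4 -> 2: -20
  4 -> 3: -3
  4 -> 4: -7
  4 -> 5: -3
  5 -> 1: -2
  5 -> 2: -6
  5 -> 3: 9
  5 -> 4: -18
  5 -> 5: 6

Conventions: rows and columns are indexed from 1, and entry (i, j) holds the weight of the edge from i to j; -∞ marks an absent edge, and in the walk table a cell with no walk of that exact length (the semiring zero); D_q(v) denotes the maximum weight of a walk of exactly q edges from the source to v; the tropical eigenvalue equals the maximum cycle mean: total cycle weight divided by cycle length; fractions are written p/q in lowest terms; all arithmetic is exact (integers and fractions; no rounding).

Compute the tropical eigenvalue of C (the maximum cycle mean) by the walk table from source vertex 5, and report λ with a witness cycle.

q=0: [-∞, -∞, -∞, -∞, 0]
q=1: [-2, -6, 9, -18, 6]
q=2: [10, 18, 15, -11, 12]
q=3: [16, 24, 21, -1, 20]
q=4: [22, 30, 29, 5, 26]
q=5: [30, 38, 35, 11, 32]
Optimal cycle mean attained by: cycle 2->5->3->2, total 2 + 9 + 9, length 3.
Answer: λ = 20/3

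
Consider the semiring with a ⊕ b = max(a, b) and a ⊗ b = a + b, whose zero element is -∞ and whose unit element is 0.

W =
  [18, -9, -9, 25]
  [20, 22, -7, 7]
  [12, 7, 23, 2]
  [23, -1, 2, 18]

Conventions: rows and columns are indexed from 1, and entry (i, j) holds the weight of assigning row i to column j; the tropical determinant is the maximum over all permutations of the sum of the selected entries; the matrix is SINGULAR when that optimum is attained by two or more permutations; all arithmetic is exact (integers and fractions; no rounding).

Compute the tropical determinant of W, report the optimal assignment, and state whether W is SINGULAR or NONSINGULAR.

σ = (1, 2, 3, 4): 18 + 22 + 23 + 18 = 81
σ = (1, 2, 4, 3): 18 + 22 + 2 + 2 = 44
σ = (1, 3, 2, 4): 18 + (-7) + 7 + 18 = 36
σ = (1, 3, 4, 2): 18 + (-7) + 2 + (-1) = 12
σ = (1, 4, 2, 3): 18 + 7 + 7 + 2 = 34
σ = (1, 4, 3, 2): 18 + 7 + 23 + (-1) = 47
σ = (2, 1, 3, 4): (-9) + 20 + 23 + 18 = 52
σ = (2, 1, 4, 3): (-9) + 20 + 2 + 2 = 15
σ = (2, 3, 1, 4): (-9) + (-7) + 12 + 18 = 14
σ = (2, 3, 4, 1): (-9) + (-7) + 2 + 23 = 9
σ = (2, 4, 1, 3): (-9) + 7 + 12 + 2 = 12
σ = (2, 4, 3, 1): (-9) + 7 + 23 + 23 = 44
σ = (3, 1, 2, 4): (-9) + 20 + 7 + 18 = 36
σ = (3, 1, 4, 2): (-9) + 20 + 2 + (-1) = 12
σ = (3, 2, 1, 4): (-9) + 22 + 12 + 18 = 43
σ = (3, 2, 4, 1): (-9) + 22 + 2 + 23 = 38
σ = (3, 4, 1, 2): (-9) + 7 + 12 + (-1) = 9
σ = (3, 4, 2, 1): (-9) + 7 + 7 + 23 = 28
σ = (4, 1, 2, 3): 25 + 20 + 7 + 2 = 54
σ = (4, 1, 3, 2): 25 + 20 + 23 + (-1) = 67
σ = (4, 2, 1, 3): 25 + 22 + 12 + 2 = 61
σ = (4, 2, 3, 1): 25 + 22 + 23 + 23 = 93
σ = (4, 3, 1, 2): 25 + (-7) + 12 + (-1) = 29
σ = (4, 3, 2, 1): 25 + (-7) + 7 + 23 = 48
Optimal value attained by: σ = (4, 2, 3, 1).
Answer: det⊕(W) = 93; verdict: NONSINGULAR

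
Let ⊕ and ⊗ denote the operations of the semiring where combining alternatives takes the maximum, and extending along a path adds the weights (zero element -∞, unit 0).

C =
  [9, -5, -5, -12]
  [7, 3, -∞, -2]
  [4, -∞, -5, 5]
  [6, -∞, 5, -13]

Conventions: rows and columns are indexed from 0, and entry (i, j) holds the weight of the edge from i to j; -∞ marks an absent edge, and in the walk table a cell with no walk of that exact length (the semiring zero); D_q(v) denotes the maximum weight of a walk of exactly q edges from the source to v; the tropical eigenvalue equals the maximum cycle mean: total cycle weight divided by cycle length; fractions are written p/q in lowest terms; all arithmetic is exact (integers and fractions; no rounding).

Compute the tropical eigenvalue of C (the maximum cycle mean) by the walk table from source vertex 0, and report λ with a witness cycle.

q=0: [0, -∞, -∞, -∞]
q=1: [9, -5, -5, -12]
q=2: [18, 4, 4, 0]
q=3: [27, 13, 13, 9]
q=4: [36, 22, 22, 18]
Optimal cycle mean attained by: cycle 0->0, total 9, length 1.
Answer: λ = 9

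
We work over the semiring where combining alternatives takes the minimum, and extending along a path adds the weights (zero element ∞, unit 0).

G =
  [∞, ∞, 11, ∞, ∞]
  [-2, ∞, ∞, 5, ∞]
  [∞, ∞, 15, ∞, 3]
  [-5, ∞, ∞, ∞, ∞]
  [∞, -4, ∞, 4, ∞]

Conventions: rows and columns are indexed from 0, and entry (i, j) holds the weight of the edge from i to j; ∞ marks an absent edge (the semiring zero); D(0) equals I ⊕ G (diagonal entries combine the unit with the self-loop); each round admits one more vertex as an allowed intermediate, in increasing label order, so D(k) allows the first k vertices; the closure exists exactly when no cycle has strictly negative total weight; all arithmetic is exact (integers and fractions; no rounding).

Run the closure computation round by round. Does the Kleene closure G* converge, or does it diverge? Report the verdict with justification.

D(0):
  [0, ∞, 11, ∞, ∞]
  [-2, 0, ∞, 5, ∞]
  [∞, ∞, 0, ∞, 3]
  [-5, ∞, ∞, 0, ∞]
  [∞, -4, ∞, 4, 0]
D(1):
  [0, ∞, 11, ∞, ∞]
  [-2, 0, 9, 5, ∞]
  [∞, ∞, 0, ∞, 3]
  [-5, ∞, 6, 0, ∞]
  [∞, -4, ∞, 4, 0]
D(2):
  [0, ∞, 11, ∞, ∞]
  [-2, 0, 9, 5, ∞]
  [∞, ∞, 0, ∞, 3]
  [-5, ∞, 6, 0, ∞]
  [-6, -4, 5, 1, 0]
D(3):
  [0, ∞, 11, ∞, 14]
  [-2, 0, 9, 5, 12]
  [∞, ∞, 0, ∞, 3]
  [-5, ∞, 6, 0, 9]
  [-6, -4, 5, 1, 0]
D(4):
  [0, ∞, 11, ∞, 14]
  [-2, 0, 9, 5, 12]
  [∞, ∞, 0, ∞, 3]
  [-5, ∞, 6, 0, 9]
  [-6, -4, 5, 1, 0]
D(5):
  [0, 10, 11, 15, 14]
  [-2, 0, 9, 5, 12]
  [-3, -1, 0, 4, 3]
  [-5, 5, 6, 0, 9]
  [-6, -4, 5, 1, 0]
Key observation: every diagonal entry stays at the unit through all rounds, so no improving cycle exists.
Answer: CONVERGES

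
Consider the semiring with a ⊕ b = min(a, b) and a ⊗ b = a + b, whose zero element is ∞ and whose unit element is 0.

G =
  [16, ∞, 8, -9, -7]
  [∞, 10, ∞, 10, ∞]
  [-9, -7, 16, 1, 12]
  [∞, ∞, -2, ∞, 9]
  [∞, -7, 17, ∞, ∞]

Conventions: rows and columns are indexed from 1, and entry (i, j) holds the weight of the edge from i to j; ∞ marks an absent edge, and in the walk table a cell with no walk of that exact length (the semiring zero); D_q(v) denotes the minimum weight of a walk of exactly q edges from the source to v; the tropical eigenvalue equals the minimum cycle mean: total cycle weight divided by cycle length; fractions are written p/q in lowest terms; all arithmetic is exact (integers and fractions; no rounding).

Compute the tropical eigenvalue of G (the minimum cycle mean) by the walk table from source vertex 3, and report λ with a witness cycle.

q=0: [∞, ∞, 0, ∞, ∞]
q=1: [-9, -7, 16, 1, 12]
q=2: [7, 3, -1, -18, -16]
q=3: [-10, -23, -20, -2, -9]
q=4: [-29, -27, -4, -19, -17]
q=5: [-13, -24, -21, -38, -36]
Optimal cycle mean attained by: cycle 1->4->3->1, total (-9) + (-2) + (-9), length 3.
Answer: λ = -20/3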